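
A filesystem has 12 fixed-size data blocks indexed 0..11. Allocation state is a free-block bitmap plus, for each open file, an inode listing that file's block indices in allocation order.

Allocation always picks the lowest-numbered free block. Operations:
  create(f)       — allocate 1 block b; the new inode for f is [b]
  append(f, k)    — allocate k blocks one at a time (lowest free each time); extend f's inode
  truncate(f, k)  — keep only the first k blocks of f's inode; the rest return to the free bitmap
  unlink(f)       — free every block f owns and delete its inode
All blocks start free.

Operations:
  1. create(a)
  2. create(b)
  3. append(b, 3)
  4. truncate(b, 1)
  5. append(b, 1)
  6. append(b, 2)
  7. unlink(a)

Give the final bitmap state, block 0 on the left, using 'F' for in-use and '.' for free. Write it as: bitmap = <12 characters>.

after create(a) → a:[0]  free=[F...........]
after create(b) → a:[0], b:[1]  free=[FF..........]
after append(b, 3) → a:[0], b:[1, 2, 3, 4]  free=[FFFFF.......]
after truncate(b, 1) → a:[0], b:[1]  free=[FF..........]
after append(b, 1) → a:[0], b:[1, 2]  free=[FFF.........]
after append(b, 2) → a:[0], b:[1, 2, 3, 4]  free=[FFFFF.......]
after unlink(a) → b:[1, 2, 3, 4]  free=[.FFFF.......]

bitmap = .FFFF.......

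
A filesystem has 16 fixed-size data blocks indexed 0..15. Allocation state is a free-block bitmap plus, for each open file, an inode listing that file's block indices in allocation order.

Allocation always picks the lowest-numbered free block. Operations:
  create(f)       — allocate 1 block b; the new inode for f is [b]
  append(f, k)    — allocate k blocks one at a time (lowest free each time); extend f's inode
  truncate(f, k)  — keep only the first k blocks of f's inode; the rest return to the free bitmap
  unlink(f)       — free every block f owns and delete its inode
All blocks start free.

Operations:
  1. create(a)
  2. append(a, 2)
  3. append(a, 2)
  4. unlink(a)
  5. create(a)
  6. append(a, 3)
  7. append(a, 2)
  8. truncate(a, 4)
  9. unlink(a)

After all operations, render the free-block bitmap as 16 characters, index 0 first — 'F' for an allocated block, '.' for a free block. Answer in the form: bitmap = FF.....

bitmap = ................

after create(a) → a:[0]  free=[F...............]
after append(a, 2) → a:[0, 1, 2]  free=[FFF.............]
after append(a, 2) → a:[0, 1, 2, 3, 4]  free=[FFFFF...........]
after unlink(a) →   free=[................]
after create(a) → a:[0]  free=[F...............]
after append(a, 3) → a:[0, 1, 2, 3]  free=[FFFF............]
after append(a, 2) → a:[0, 1, 2, 3, 4, 5]  free=[FFFFFF..........]
after truncate(a, 4) → a:[0, 1, 2, 3]  free=[FFFF............]
after unlink(a) →   free=[................]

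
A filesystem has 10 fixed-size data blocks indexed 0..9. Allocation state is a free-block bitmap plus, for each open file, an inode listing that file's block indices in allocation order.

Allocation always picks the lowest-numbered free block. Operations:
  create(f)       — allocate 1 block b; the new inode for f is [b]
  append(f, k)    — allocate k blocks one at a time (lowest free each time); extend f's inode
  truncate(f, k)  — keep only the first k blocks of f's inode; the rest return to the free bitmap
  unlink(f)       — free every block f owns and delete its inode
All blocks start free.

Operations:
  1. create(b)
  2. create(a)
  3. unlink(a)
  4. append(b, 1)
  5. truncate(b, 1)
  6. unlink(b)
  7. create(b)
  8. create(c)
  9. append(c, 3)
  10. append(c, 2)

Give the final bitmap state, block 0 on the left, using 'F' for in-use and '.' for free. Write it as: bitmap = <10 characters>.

bitmap = FFFFFFF...

  1. create(b)  ⇒  F.........  {b→[0]}
  2. create(a)  ⇒  FF........  {a→[1]; b→[0]}
  3. unlink(a)  ⇒  F.........  {b→[0]}
  4. append(b, 1)  ⇒  FF........  {b→[0, 1]}
  5. truncate(b, 1)  ⇒  F.........  {b→[0]}
  6. unlink(b)  ⇒  ..........  {}
  7. create(b)  ⇒  F.........  {b→[0]}
  8. create(c)  ⇒  FF........  {b→[0]; c→[1]}
  9. append(c, 3)  ⇒  FFFFF.....  {b→[0]; c→[1, 2, 3, 4]}
  10. append(c, 2)  ⇒  FFFFFFF...  {b→[0]; c→[1, 2, 3, 4, 5, 6]}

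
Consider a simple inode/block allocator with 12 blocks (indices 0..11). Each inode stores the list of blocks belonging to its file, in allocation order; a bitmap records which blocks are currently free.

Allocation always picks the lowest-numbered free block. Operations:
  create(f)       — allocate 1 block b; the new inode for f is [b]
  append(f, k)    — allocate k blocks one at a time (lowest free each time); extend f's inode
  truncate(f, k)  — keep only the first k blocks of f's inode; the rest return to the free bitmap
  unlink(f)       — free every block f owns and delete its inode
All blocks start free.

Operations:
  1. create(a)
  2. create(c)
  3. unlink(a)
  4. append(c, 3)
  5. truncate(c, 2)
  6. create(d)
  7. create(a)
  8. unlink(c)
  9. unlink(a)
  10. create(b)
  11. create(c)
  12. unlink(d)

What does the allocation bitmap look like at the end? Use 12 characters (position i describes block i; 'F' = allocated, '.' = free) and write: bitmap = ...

after create(a) → a:[0]  free=[F...........]
after create(c) → a:[0], c:[1]  free=[FF..........]
after unlink(a) → c:[1]  free=[.F..........]
after append(c, 3) → c:[1, 0, 2, 3]  free=[FFFF........]
after truncate(c, 2) → c:[1, 0]  free=[FF..........]
after create(d) → c:[1, 0], d:[2]  free=[FFF.........]
after create(a) → a:[3], c:[1, 0], d:[2]  free=[FFFF........]
after unlink(c) → a:[3], d:[2]  free=[..FF........]
after unlink(a) → d:[2]  free=[..F.........]
after create(b) → b:[0], d:[2]  free=[F.F.........]
after create(c) → b:[0], c:[1], d:[2]  free=[FFF.........]
after unlink(d) → b:[0], c:[1]  free=[FF..........]

bitmap = FF..........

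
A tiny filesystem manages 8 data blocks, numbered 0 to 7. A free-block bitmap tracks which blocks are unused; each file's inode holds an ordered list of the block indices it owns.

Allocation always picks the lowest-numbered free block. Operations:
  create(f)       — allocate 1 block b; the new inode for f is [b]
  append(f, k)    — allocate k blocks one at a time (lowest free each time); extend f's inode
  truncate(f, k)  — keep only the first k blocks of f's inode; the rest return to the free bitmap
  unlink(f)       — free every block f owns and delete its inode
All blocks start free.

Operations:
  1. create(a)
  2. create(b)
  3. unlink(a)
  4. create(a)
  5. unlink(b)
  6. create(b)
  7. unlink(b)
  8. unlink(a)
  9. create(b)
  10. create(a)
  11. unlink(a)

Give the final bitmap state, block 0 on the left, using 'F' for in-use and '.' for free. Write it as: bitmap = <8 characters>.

bitmap = F.......

[1] create(a) — a=0 (map F.......)
[2] create(b) — a=0 b=1 (map FF......)
[3] unlink(a) — b=1 (map .F......)
[4] create(a) — a=0 b=1 (map FF......)
[5] unlink(b) — a=0 (map F.......)
[6] create(b) — a=0 b=1 (map FF......)
[7] unlink(b) — a=0 (map F.......)
[8] unlink(a) —  (map ........)
[9] create(b) — b=0 (map F.......)
[10] create(a) — a=1 b=0 (map FF......)
[11] unlink(a) — b=0 (map F.......)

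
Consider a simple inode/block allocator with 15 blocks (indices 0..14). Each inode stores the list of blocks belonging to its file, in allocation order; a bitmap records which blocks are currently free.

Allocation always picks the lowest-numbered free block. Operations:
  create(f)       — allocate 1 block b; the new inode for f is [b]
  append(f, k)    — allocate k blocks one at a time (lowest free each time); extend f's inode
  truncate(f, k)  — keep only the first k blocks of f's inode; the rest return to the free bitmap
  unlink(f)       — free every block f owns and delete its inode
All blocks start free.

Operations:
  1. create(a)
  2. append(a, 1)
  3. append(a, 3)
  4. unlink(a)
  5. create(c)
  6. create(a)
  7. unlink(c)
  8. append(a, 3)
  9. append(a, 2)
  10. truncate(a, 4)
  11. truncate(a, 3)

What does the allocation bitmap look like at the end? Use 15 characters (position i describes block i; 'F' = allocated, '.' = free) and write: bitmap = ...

bitmap = FFF............

[1] create(a) — a=0 (map F..............)
[2] append(a, 1) — a=0,1 (map FF.............)
[3] append(a, 3) — a=0,1,2,3,4 (map FFFFF..........)
[4] unlink(a) —  (map ...............)
[5] create(c) — c=0 (map F..............)
[6] create(a) — a=1 c=0 (map FF.............)
[7] unlink(c) — a=1 (map .F.............)
[8] append(a, 3) — a=1,0,2,3 (map FFFF...........)
[9] append(a, 2) — a=1,0,2,3,4,5 (map FFFFFF.........)
[10] truncate(a, 4) — a=1,0,2,3 (map FFFF...........)
[11] truncate(a, 3) — a=1,0,2 (map FFF............)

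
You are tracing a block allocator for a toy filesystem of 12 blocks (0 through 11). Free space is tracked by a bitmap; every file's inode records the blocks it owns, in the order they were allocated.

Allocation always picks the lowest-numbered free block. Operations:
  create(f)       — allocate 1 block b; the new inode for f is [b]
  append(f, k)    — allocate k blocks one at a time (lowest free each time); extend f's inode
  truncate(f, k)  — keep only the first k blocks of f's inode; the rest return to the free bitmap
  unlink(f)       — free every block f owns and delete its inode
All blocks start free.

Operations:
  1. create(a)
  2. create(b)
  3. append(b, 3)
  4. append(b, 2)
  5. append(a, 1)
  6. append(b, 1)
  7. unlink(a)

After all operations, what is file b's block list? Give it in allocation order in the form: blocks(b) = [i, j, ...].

blocks(b) = [1, 2, 3, 4, 5, 6, 8]

[1] create(a) — a=0 (map F...........)
[2] create(b) — a=0 b=1 (map FF..........)
[3] append(b, 3) — a=0 b=1,2,3,4 (map FFFFF.......)
[4] append(b, 2) — a=0 b=1,2,3,4,5,6 (map FFFFFFF.....)
[5] append(a, 1) — a=0,7 b=1,2,3,4,5,6 (map FFFFFFFF....)
[6] append(b, 1) — a=0,7 b=1,2,3,4,5,6,8 (map FFFFFFFFF...)
[7] unlink(a) — b=1,2,3,4,5,6,8 (map .FFFFFF.F...)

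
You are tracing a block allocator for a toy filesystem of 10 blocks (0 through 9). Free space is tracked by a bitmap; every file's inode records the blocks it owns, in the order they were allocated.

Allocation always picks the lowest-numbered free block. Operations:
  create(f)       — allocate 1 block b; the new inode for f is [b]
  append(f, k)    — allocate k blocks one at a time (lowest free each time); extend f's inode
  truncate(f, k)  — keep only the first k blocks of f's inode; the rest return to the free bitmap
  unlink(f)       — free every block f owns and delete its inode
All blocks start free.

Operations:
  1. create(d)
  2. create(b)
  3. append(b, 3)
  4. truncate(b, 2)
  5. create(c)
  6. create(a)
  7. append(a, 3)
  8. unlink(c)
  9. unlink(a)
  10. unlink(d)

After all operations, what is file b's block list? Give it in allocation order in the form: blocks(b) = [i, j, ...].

after create(d) → d:[0]  free=[F.........]
after create(b) → b:[1], d:[0]  free=[FF........]
after append(b, 3) → b:[1, 2, 3, 4], d:[0]  free=[FFFFF.....]
after truncate(b, 2) → b:[1, 2], d:[0]  free=[FFF.......]
after create(c) → b:[1, 2], c:[3], d:[0]  free=[FFFF......]
after create(a) → a:[4], b:[1, 2], c:[3], d:[0]  free=[FFFFF.....]
after append(a, 3) → a:[4, 5, 6, 7], b:[1, 2], c:[3], d:[0]  free=[FFFFFFFF..]
after unlink(c) → a:[4, 5, 6, 7], b:[1, 2], d:[0]  free=[FFF.FFFF..]
after unlink(a) → b:[1, 2], d:[0]  free=[FFF.......]
after unlink(d) → b:[1, 2]  free=[.FF.......]

blocks(b) = [1, 2]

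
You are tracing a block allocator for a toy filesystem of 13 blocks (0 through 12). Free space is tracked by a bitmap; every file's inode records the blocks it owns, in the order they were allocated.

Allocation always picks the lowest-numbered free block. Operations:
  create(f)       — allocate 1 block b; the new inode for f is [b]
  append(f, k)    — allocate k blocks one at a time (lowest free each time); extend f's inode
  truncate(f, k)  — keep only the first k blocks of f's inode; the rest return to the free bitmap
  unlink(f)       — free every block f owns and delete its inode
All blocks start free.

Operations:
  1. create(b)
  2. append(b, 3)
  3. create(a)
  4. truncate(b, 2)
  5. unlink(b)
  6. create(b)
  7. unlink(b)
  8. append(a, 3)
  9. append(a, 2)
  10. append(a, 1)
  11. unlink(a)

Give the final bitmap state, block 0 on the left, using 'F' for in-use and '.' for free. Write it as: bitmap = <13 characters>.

after create(b) → b:[0]  free=[F............]
after append(b, 3) → b:[0, 1, 2, 3]  free=[FFFF.........]
after create(a) → a:[4], b:[0, 1, 2, 3]  free=[FFFFF........]
after truncate(b, 2) → a:[4], b:[0, 1]  free=[FF..F........]
after unlink(b) → a:[4]  free=[....F........]
after create(b) → a:[4], b:[0]  free=[F...F........]
after unlink(b) → a:[4]  free=[....F........]
after append(a, 3) → a:[4, 0, 1, 2]  free=[FFF.F........]
after append(a, 2) → a:[4, 0, 1, 2, 3, 5]  free=[FFFFFF.......]
after append(a, 1) → a:[4, 0, 1, 2, 3, 5, 6]  free=[FFFFFFF......]
after unlink(a) →   free=[.............]

bitmap = .............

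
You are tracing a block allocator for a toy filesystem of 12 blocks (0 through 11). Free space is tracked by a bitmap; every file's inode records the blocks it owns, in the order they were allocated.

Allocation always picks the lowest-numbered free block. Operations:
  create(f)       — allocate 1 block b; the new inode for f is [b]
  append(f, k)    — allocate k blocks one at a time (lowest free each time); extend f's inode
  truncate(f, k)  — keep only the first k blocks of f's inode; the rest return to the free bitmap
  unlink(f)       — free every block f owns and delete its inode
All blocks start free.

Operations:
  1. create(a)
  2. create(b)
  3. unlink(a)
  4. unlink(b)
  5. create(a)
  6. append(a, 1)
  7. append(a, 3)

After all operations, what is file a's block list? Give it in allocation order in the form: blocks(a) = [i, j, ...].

blocks(a) = [0, 1, 2, 3, 4]

create(a): bitmap=F........... | a=[0]
create(b): bitmap=FF.......... | a=[0] b=[1]
unlink(a): bitmap=.F.......... | b=[1]
unlink(b): bitmap=............ | 
create(a): bitmap=F........... | a=[0]
append(a, 1): bitmap=FF.......... | a=[0, 1]
append(a, 3): bitmap=FFFFF....... | a=[0, 1, 2, 3, 4]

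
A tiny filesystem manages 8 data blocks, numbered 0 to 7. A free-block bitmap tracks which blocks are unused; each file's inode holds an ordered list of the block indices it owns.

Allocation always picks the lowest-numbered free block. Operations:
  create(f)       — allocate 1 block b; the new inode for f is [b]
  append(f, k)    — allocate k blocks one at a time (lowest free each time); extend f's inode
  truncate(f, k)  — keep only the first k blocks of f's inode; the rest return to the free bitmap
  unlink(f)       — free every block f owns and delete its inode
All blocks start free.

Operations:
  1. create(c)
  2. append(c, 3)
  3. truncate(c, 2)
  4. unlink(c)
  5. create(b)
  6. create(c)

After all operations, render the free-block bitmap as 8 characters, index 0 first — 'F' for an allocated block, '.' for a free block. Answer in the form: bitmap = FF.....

bitmap = FF......

  1. create(c)  ⇒  F.......  {c→[0]}
  2. append(c, 3)  ⇒  FFFF....  {c→[0, 1, 2, 3]}
  3. truncate(c, 2)  ⇒  FF......  {c→[0, 1]}
  4. unlink(c)  ⇒  ........  {}
  5. create(b)  ⇒  F.......  {b→[0]}
  6. create(c)  ⇒  FF......  {b→[0]; c→[1]}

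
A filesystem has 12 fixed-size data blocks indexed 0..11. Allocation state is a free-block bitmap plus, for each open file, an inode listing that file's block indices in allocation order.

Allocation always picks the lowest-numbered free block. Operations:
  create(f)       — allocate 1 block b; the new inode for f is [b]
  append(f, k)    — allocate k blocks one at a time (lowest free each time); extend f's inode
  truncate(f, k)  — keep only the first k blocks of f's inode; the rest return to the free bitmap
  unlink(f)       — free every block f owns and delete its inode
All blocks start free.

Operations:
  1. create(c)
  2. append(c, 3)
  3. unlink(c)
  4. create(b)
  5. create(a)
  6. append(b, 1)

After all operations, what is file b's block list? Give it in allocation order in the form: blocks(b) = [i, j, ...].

  1. create(c)  ⇒  F...........  {c→[0]}
  2. append(c, 3)  ⇒  FFFF........  {c→[0, 1, 2, 3]}
  3. unlink(c)  ⇒  ............  {}
  4. create(b)  ⇒  F...........  {b→[0]}
  5. create(a)  ⇒  FF..........  {a→[1]; b→[0]}
  6. append(b, 1)  ⇒  FFF.........  {a→[1]; b→[0, 2]}

blocks(b) = [0, 2]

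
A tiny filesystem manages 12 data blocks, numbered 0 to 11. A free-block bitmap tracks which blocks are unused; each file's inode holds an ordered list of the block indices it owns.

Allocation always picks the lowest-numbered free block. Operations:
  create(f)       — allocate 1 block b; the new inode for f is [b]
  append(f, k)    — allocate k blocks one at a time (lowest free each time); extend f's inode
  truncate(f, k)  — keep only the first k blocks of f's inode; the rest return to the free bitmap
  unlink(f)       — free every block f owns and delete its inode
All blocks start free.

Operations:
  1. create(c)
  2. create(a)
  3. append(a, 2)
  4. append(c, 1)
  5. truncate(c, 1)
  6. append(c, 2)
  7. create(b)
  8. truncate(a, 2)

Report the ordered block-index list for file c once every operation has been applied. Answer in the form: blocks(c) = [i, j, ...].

create(c): bitmap=F........... | c=[0]
create(a): bitmap=FF.......... | a=[1] c=[0]
append(a, 2): bitmap=FFFF........ | a=[1, 2, 3] c=[0]
append(c, 1): bitmap=FFFFF....... | a=[1, 2, 3] c=[0, 4]
truncate(c, 1): bitmap=FFFF........ | a=[1, 2, 3] c=[0]
append(c, 2): bitmap=FFFFFF...... | a=[1, 2, 3] c=[0, 4, 5]
create(b): bitmap=FFFFFFF..... | a=[1, 2, 3] b=[6] c=[0, 4, 5]
truncate(a, 2): bitmap=FFF.FFF..... | a=[1, 2] b=[6] c=[0, 4, 5]

blocks(c) = [0, 4, 5]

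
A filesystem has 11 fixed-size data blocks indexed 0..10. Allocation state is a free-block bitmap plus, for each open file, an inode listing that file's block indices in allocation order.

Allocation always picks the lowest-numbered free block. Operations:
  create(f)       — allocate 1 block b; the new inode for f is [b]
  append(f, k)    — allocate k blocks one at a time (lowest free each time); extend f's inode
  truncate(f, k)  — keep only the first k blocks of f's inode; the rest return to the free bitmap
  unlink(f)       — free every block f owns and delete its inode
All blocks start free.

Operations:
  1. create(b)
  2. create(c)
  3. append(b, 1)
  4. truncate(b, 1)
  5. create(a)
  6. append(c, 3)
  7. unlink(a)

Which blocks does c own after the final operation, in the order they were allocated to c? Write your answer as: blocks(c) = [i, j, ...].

[1] create(b) — b=0 (map F..........)
[2] create(c) — b=0 c=1 (map FF.........)
[3] append(b, 1) — b=0,2 c=1 (map FFF........)
[4] truncate(b, 1) — b=0 c=1 (map FF.........)
[5] create(a) — a=2 b=0 c=1 (map FFF........)
[6] append(c, 3) — a=2 b=0 c=1,3,4,5 (map FFFFFF.....)
[7] unlink(a) — b=0 c=1,3,4,5 (map FF.FFF.....)

blocks(c) = [1, 3, 4, 5]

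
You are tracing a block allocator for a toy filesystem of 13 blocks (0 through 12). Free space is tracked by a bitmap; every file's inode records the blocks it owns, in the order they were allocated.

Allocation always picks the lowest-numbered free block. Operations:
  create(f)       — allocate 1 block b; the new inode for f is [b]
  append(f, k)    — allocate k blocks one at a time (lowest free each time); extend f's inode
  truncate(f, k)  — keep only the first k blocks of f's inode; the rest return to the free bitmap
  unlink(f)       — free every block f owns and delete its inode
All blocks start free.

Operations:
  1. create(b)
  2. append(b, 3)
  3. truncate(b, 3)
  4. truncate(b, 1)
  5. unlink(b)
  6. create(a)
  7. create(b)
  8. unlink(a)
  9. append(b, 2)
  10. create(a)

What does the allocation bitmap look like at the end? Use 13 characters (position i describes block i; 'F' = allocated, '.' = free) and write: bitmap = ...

bitmap = FFFF.........

after create(b) → b:[0]  free=[F............]
after append(b, 3) → b:[0, 1, 2, 3]  free=[FFFF.........]
after truncate(b, 3) → b:[0, 1, 2]  free=[FFF..........]
after truncate(b, 1) → b:[0]  free=[F............]
after unlink(b) →   free=[.............]
after create(a) → a:[0]  free=[F............]
after create(b) → a:[0], b:[1]  free=[FF...........]
after unlink(a) → b:[1]  free=[.F...........]
after append(b, 2) → b:[1, 0, 2]  free=[FFF..........]
after create(a) → a:[3], b:[1, 0, 2]  free=[FFFF.........]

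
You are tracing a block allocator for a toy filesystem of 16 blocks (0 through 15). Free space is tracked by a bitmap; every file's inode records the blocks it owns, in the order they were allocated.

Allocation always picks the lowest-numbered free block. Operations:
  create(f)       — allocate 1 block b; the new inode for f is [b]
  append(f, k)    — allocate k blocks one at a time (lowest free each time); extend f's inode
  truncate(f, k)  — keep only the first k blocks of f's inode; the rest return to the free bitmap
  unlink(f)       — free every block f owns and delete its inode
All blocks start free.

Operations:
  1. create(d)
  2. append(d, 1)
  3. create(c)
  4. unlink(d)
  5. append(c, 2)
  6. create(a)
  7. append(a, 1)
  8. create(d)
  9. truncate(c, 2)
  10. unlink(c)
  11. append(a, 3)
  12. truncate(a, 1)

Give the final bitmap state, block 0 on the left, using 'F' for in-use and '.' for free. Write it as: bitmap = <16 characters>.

bitmap = ...F.F..........

[1] create(d) — d=0 (map F...............)
[2] append(d, 1) — d=0,1 (map FF..............)
[3] create(c) — c=2 d=0,1 (map FFF.............)
[4] unlink(d) — c=2 (map ..F.............)
[5] append(c, 2) — c=2,0,1 (map FFF.............)
[6] create(a) — a=3 c=2,0,1 (map FFFF............)
[7] append(a, 1) — a=3,4 c=2,0,1 (map FFFFF...........)
[8] create(d) — a=3,4 c=2,0,1 d=5 (map FFFFFF..........)
[9] truncate(c, 2) — a=3,4 c=2,0 d=5 (map F.FFFF..........)
[10] unlink(c) — a=3,4 d=5 (map ...FFF..........)
[11] append(a, 3) — a=3,4,0,1,2 d=5 (map FFFFFF..........)
[12] truncate(a, 1) — a=3 d=5 (map ...F.F..........)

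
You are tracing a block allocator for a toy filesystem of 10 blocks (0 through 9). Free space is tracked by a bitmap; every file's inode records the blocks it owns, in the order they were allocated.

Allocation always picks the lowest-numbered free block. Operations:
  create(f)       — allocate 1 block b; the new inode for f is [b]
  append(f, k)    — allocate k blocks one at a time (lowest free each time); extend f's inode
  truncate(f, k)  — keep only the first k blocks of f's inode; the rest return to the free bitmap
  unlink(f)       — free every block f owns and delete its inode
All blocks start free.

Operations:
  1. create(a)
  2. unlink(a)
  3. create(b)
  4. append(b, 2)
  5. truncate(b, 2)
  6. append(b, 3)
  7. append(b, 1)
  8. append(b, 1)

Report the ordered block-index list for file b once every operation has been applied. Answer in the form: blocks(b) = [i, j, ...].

blocks(b) = [0, 1, 2, 3, 4, 5, 6]

[1] create(a) — a=0 (map F.........)
[2] unlink(a) —  (map ..........)
[3] create(b) — b=0 (map F.........)
[4] append(b, 2) — b=0,1,2 (map FFF.......)
[5] truncate(b, 2) — b=0,1 (map FF........)
[6] append(b, 3) — b=0,1,2,3,4 (map FFFFF.....)
[7] append(b, 1) — b=0,1,2,3,4,5 (map FFFFFF....)
[8] append(b, 1) — b=0,1,2,3,4,5,6 (map FFFFFFF...)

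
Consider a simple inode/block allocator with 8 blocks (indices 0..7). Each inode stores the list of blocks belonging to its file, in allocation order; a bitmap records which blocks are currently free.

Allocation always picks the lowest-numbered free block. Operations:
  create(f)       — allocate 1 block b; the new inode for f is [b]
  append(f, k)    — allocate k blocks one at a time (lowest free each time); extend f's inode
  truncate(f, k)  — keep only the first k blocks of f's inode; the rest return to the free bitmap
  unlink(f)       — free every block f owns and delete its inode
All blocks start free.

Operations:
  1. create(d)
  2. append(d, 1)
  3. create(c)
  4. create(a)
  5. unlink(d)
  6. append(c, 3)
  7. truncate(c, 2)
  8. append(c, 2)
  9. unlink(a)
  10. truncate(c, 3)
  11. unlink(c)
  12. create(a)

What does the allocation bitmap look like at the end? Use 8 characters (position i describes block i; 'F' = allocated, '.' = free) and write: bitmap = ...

bitmap = F.......

after create(d) → d:[0]  free=[F.......]
after append(d, 1) → d:[0, 1]  free=[FF......]
after create(c) → c:[2], d:[0, 1]  free=[FFF.....]
after create(a) → a:[3], c:[2], d:[0, 1]  free=[FFFF....]
after unlink(d) → a:[3], c:[2]  free=[..FF....]
after append(c, 3) → a:[3], c:[2, 0, 1, 4]  free=[FFFFF...]
after truncate(c, 2) → a:[3], c:[2, 0]  free=[F.FF....]
after append(c, 2) → a:[3], c:[2, 0, 1, 4]  free=[FFFFF...]
after unlink(a) → c:[2, 0, 1, 4]  free=[FFF.F...]
after truncate(c, 3) → c:[2, 0, 1]  free=[FFF.....]
after unlink(c) →   free=[........]
after create(a) → a:[0]  free=[F.......]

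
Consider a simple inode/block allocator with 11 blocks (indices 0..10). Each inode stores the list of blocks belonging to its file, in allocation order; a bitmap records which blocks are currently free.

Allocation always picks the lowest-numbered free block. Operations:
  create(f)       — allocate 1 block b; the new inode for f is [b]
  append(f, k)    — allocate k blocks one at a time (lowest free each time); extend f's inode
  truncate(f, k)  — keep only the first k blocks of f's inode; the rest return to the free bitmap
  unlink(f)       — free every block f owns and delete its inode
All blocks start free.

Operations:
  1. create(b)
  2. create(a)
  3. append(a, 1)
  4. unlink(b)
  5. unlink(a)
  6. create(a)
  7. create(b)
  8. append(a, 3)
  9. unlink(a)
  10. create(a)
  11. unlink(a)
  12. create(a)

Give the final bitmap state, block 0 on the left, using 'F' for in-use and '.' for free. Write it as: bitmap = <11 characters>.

after create(b) → b:[0]  free=[F..........]
after create(a) → a:[1], b:[0]  free=[FF.........]
after append(a, 1) → a:[1, 2], b:[0]  free=[FFF........]
after unlink(b) → a:[1, 2]  free=[.FF........]
after unlink(a) →   free=[...........]
after create(a) → a:[0]  free=[F..........]
after create(b) → a:[0], b:[1]  free=[FF.........]
after append(a, 3) → a:[0, 2, 3, 4], b:[1]  free=[FFFFF......]
after unlink(a) → b:[1]  free=[.F.........]
after create(a) → a:[0], b:[1]  free=[FF.........]
after unlink(a) → b:[1]  free=[.F.........]
after create(a) → a:[0], b:[1]  free=[FF.........]

bitmap = FF.........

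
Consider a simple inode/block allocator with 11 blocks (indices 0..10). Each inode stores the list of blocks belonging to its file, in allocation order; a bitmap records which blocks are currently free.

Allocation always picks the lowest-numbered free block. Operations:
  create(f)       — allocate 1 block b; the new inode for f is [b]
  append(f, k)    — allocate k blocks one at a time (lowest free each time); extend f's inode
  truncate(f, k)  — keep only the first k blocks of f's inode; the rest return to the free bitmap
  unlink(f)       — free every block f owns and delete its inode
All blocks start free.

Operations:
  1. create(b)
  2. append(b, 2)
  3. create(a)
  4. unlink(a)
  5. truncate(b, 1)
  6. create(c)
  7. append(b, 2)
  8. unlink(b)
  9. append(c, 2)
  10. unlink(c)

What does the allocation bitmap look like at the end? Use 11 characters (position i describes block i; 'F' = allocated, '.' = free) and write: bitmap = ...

bitmap = ...........

[1] create(b) — b=0 (map F..........)
[2] append(b, 2) — b=0,1,2 (map FFF........)
[3] create(a) — a=3 b=0,1,2 (map FFFF.......)
[4] unlink(a) — b=0,1,2 (map FFF........)
[5] truncate(b, 1) — b=0 (map F..........)
[6] create(c) — b=0 c=1 (map FF.........)
[7] append(b, 2) — b=0,2,3 c=1 (map FFFF.......)
[8] unlink(b) — c=1 (map .F.........)
[9] append(c, 2) — c=1,0,2 (map FFF........)
[10] unlink(c) —  (map ...........)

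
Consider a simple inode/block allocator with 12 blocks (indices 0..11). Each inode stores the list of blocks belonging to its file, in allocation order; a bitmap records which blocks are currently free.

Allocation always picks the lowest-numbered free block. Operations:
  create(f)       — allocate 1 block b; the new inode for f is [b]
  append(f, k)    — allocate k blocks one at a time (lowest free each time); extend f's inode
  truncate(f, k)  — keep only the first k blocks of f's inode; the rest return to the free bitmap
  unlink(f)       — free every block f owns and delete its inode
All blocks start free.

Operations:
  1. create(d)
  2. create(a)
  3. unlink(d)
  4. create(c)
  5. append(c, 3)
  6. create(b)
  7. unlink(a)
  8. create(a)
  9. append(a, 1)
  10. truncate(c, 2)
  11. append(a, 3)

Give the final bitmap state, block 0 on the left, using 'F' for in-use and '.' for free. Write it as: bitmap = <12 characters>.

[1] create(d) — d=0 (map F...........)
[2] create(a) — a=1 d=0 (map FF..........)
[3] unlink(d) — a=1 (map .F..........)
[4] create(c) — a=1 c=0 (map FF..........)
[5] append(c, 3) — a=1 c=0,2,3,4 (map FFFFF.......)
[6] create(b) — a=1 b=5 c=0,2,3,4 (map FFFFFF......)
[7] unlink(a) — b=5 c=0,2,3,4 (map F.FFFF......)
[8] create(a) — a=1 b=5 c=0,2,3,4 (map FFFFFF......)
[9] append(a, 1) — a=1,6 b=5 c=0,2,3,4 (map FFFFFFF.....)
[10] truncate(c, 2) — a=1,6 b=5 c=0,2 (map FFF..FF.....)
[11] append(a, 3) — a=1,6,3,4,7 b=5 c=0,2 (map FFFFFFFF....)

bitmap = FFFFFFFF....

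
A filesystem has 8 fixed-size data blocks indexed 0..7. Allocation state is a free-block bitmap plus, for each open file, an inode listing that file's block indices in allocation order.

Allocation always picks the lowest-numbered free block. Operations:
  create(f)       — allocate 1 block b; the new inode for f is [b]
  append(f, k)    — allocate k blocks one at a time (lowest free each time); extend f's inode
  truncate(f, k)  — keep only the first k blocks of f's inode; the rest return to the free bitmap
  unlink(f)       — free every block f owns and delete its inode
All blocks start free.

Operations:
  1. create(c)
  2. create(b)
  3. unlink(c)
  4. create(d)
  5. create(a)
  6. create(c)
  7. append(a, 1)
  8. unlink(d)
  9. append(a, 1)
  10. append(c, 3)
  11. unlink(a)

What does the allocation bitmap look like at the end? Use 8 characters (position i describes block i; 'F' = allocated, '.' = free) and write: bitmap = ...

  1. create(c)  ⇒  F.......  {c→[0]}
  2. create(b)  ⇒  FF......  {b→[1]; c→[0]}
  3. unlink(c)  ⇒  .F......  {b→[1]}
  4. create(d)  ⇒  FF......  {b→[1]; d→[0]}
  5. create(a)  ⇒  FFF.....  {a→[2]; b→[1]; d→[0]}
  6. create(c)  ⇒  FFFF....  {a→[2]; b→[1]; c→[3]; d→[0]}
  7. append(a, 1)  ⇒  FFFFF...  {a→[2, 4]; b→[1]; c→[3]; d→[0]}
  8. unlink(d)  ⇒  .FFFF...  {a→[2, 4]; b→[1]; c→[3]}
  9. append(a, 1)  ⇒  FFFFF...  {a→[2, 4, 0]; b→[1]; c→[3]}
  10. append(c, 3)  ⇒  FFFFFFFF  {a→[2, 4, 0]; b→[1]; c→[3, 5, 6, 7]}
  11. unlink(a)  ⇒  .F.F.FFF  {b→[1]; c→[3, 5, 6, 7]}

bitmap = .F.F.FFF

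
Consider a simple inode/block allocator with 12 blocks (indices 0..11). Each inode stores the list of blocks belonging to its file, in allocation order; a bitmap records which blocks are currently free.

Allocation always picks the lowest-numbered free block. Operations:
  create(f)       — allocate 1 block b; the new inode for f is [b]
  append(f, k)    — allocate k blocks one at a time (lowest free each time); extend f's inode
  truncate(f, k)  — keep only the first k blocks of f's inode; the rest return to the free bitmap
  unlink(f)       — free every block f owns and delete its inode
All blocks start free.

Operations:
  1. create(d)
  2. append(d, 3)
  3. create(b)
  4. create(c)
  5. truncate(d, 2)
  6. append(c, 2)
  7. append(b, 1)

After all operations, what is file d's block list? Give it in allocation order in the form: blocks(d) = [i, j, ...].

[1] create(d) — d=0 (map F...........)
[2] append(d, 3) — d=0,1,2,3 (map FFFF........)
[3] create(b) — b=4 d=0,1,2,3 (map FFFFF.......)
[4] create(c) — b=4 c=5 d=0,1,2,3 (map FFFFFF......)
[5] truncate(d, 2) — b=4 c=5 d=0,1 (map FF..FF......)
[6] append(c, 2) — b=4 c=5,2,3 d=0,1 (map FFFFFF......)
[7] append(b, 1) — b=4,6 c=5,2,3 d=0,1 (map FFFFFFF.....)

blocks(d) = [0, 1]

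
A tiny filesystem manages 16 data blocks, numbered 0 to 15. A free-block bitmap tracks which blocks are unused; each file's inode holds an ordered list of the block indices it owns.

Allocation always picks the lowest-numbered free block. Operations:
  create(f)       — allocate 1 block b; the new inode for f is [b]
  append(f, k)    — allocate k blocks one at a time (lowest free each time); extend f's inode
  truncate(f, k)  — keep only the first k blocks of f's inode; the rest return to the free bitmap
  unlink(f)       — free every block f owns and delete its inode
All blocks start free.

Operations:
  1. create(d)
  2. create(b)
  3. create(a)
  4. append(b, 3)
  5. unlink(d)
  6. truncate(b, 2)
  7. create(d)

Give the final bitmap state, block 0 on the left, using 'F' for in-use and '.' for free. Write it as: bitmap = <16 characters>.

bitmap = FFFF............

[1] create(d) — d=0 (map F...............)
[2] create(b) — b=1 d=0 (map FF..............)
[3] create(a) — a=2 b=1 d=0 (map FFF.............)
[4] append(b, 3) — a=2 b=1,3,4,5 d=0 (map FFFFFF..........)
[5] unlink(d) — a=2 b=1,3,4,5 (map .FFFFF..........)
[6] truncate(b, 2) — a=2 b=1,3 (map .FFF............)
[7] create(d) — a=2 b=1,3 d=0 (map FFFF............)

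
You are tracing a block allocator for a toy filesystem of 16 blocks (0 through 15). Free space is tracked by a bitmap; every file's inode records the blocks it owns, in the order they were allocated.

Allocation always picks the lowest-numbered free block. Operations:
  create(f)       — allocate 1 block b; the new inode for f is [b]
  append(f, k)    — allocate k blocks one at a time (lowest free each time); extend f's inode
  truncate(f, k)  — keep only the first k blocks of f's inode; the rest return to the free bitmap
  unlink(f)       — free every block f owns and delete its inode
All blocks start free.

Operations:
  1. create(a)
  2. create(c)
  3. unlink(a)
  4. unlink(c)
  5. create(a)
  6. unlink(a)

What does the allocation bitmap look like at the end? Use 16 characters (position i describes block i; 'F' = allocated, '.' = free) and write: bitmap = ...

create(a): bitmap=F............... | a=[0]
create(c): bitmap=FF.............. | a=[0] c=[1]
unlink(a): bitmap=.F.............. | c=[1]
unlink(c): bitmap=................ | 
create(a): bitmap=F............... | a=[0]
unlink(a): bitmap=................ | 

bitmap = ................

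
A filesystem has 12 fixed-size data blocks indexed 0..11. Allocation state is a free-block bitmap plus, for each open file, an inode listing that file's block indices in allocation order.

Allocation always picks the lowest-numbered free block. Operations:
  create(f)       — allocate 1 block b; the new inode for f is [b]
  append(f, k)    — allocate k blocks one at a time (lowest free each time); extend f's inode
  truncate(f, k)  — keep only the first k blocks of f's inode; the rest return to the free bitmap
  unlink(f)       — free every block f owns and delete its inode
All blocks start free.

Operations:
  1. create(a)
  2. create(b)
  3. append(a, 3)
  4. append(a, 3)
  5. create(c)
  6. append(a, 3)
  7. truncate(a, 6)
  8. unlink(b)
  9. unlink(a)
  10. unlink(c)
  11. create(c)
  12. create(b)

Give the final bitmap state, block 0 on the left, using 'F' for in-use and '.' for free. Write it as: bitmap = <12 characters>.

bitmap = FF..........

  1. create(a)  ⇒  F...........  {a→[0]}
  2. create(b)  ⇒  FF..........  {a→[0]; b→[1]}
  3. append(a, 3)  ⇒  FFFFF.......  {a→[0, 2, 3, 4]; b→[1]}
  4. append(a, 3)  ⇒  FFFFFFFF....  {a→[0, 2, 3, 4, 5, 6, 7]; b→[1]}
  5. create(c)  ⇒  FFFFFFFFF...  {a→[0, 2, 3, 4, 5, 6, 7]; b→[1]; c→[8]}
  6. append(a, 3)  ⇒  FFFFFFFFFFFF  {a→[0, 2, 3, 4, 5, 6, 7, 9, 10, 11]; b→[1]; c→[8]}
  7. truncate(a, 6)  ⇒  FFFFFFF.F...  {a→[0, 2, 3, 4, 5, 6]; b→[1]; c→[8]}
  8. unlink(b)  ⇒  F.FFFFF.F...  {a→[0, 2, 3, 4, 5, 6]; c→[8]}
  9. unlink(a)  ⇒  ........F...  {c→[8]}
  10. unlink(c)  ⇒  ............  {}
  11. create(c)  ⇒  F...........  {c→[0]}
  12. create(b)  ⇒  FF..........  {b→[1]; c→[0]}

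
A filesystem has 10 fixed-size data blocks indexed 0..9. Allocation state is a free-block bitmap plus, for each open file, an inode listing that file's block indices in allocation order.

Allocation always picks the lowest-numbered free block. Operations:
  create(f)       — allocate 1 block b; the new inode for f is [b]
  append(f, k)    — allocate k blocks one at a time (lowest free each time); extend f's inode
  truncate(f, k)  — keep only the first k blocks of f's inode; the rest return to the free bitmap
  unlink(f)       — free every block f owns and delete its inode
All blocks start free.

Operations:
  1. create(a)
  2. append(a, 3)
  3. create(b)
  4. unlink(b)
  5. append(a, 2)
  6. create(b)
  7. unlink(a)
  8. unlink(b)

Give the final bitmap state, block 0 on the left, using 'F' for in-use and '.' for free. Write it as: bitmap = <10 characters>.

bitmap = ..........

  1. create(a)  ⇒  F.........  {a→[0]}
  2. append(a, 3)  ⇒  FFFF......  {a→[0, 1, 2, 3]}
  3. create(b)  ⇒  FFFFF.....  {a→[0, 1, 2, 3]; b→[4]}
  4. unlink(b)  ⇒  FFFF......  {a→[0, 1, 2, 3]}
  5. append(a, 2)  ⇒  FFFFFF....  {a→[0, 1, 2, 3, 4, 5]}
  6. create(b)  ⇒  FFFFFFF...  {a→[0, 1, 2, 3, 4, 5]; b→[6]}
  7. unlink(a)  ⇒  ......F...  {b→[6]}
  8. unlink(b)  ⇒  ..........  {}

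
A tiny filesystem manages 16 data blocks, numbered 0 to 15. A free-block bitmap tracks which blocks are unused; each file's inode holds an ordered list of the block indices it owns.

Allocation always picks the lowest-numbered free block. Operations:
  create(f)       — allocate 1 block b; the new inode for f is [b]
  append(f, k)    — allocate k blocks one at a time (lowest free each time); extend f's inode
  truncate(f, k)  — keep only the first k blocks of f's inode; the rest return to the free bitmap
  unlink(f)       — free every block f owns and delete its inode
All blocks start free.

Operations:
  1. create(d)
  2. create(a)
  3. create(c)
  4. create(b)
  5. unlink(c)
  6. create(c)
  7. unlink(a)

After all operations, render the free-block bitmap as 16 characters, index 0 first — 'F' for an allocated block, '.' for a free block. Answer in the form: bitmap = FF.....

bitmap = F.FF............

[1] create(d) — d=0 (map F...............)
[2] create(a) — a=1 d=0 (map FF..............)
[3] create(c) — a=1 c=2 d=0 (map FFF.............)
[4] create(b) — a=1 b=3 c=2 d=0 (map FFFF............)
[5] unlink(c) — a=1 b=3 d=0 (map FF.F............)
[6] create(c) — a=1 b=3 c=2 d=0 (map FFFF............)
[7] unlink(a) — b=3 c=2 d=0 (map F.FF............)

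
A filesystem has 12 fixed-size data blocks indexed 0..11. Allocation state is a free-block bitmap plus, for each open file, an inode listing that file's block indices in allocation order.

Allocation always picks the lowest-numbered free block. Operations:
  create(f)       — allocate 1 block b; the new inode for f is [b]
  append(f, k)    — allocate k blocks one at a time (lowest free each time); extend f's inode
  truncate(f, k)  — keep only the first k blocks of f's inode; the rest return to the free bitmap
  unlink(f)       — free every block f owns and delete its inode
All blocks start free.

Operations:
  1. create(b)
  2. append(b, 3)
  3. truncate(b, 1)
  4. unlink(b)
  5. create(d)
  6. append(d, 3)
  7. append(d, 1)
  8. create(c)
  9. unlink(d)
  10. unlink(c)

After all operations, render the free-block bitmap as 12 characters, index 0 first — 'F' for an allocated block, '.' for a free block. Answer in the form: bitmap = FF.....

bitmap = ............

after create(b) → b:[0]  free=[F...........]
after append(b, 3) → b:[0, 1, 2, 3]  free=[FFFF........]
after truncate(b, 1) → b:[0]  free=[F...........]
after unlink(b) →   free=[............]
after create(d) → d:[0]  free=[F...........]
after append(d, 3) → d:[0, 1, 2, 3]  free=[FFFF........]
after append(d, 1) → d:[0, 1, 2, 3, 4]  free=[FFFFF.......]
after create(c) → c:[5], d:[0, 1, 2, 3, 4]  free=[FFFFFF......]
after unlink(d) → c:[5]  free=[.....F......]
after unlink(c) →   free=[............]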